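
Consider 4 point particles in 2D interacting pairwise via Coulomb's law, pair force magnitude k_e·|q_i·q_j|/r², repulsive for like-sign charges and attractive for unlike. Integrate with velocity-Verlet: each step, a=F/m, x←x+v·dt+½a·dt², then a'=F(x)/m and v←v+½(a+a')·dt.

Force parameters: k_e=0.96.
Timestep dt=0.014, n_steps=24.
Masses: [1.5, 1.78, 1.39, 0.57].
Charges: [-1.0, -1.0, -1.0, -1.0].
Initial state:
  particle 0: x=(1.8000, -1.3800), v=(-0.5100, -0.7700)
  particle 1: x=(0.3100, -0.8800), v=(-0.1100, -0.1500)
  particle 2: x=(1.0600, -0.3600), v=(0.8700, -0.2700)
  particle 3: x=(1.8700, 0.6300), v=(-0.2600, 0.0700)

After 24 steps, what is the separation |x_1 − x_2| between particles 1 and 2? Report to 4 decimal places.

1.2413

step 0: x0=(1.8000, -1.3800) x1=(0.3100, -0.8800) x2=(1.0600, -0.3600) x3=(1.8700, 0.6300)
step 1: x0=(1.7929, -1.3908) x1=(0.3084, -0.8821) x2=(1.0722, -0.3637) x3=(1.8665, 0.6311)
step 2: x0=(1.7859, -1.4018) x1=(0.3066, -0.8843) x2=(1.0844, -0.3674) x3=(1.8631, 0.6325)
step 3: x0=(1.7790, -1.4128) x1=(0.3047, -0.8866) x2=(1.0967, -0.3709) x3=(1.8599, 0.6342)
step 4: x0=(1.7722, -1.4240) x1=(0.3026, -0.8890) x2=(1.1090, -0.3744) x3=(1.8569, 0.6362)
step 5: x0=(1.7655, -1.4353) x1=(0.3003, -0.8914) x2=(1.1213, -0.3777) x3=(1.8540, 0.6385)
step 6: x0=(1.7588, -1.4467) x1=(0.2979, -0.8938) x2=(1.1336, -0.3810) x3=(1.8514, 0.6411)
step 7: x0=(1.7523, -1.4582) x1=(0.2954, -0.8964) x2=(1.1460, -0.3842) x3=(1.8489, 0.6440)
step 8: x0=(1.7458, -1.4699) x1=(0.2927, -0.8989) x2=(1.1583, -0.3874) x3=(1.8466, 0.6472)
step 9: x0=(1.7394, -1.4817) x1=(0.2898, -0.9016) x2=(1.1708, -0.3904) x3=(1.8444, 0.6506)
step 10: x0=(1.7331, -1.4935) x1=(0.2868, -0.9043) x2=(1.1832, -0.3934) x3=(1.8425, 0.6544)
step 11: x0=(1.7269, -1.5055) x1=(0.2837, -0.9070) x2=(1.1956, -0.3964) x3=(1.8407, 0.6585)
step 12: x0=(1.7208, -1.5177) x1=(0.2804, -0.9098) x2=(1.2081, -0.3992) x3=(1.8390, 0.6629)
step 13: x0=(1.7148, -1.5299) x1=(0.2770, -0.9126) x2=(1.2206, -0.4020) x3=(1.8375, 0.6676)
step 14: x0=(1.7088, -1.5423) x1=(0.2735, -0.9154) x2=(1.2332, -0.4047) x3=(1.8362, 0.6726)
step 15: x0=(1.7029, -1.5548) x1=(0.2698, -0.9183) x2=(1.2457, -0.4074) x3=(1.8351, 0.6779)
step 16: x0=(1.6971, -1.5674) x1=(0.2660, -0.9213) x2=(1.2583, -0.4100) x3=(1.8340, 0.6835)
step 17: x0=(1.6914, -1.5801) x1=(0.2621, -0.9243) x2=(1.2709, -0.4126) x3=(1.8332, 0.6894)
step 18: x0=(1.6857, -1.5930) x1=(0.2580, -0.9273) x2=(1.2835, -0.4151) x3=(1.8325, 0.6956)
step 19: x0=(1.6801, -1.6060) x1=(0.2538, -0.9303) x2=(1.2961, -0.4176) x3=(1.8319, 0.7021)
step 20: x0=(1.6746, -1.6191) x1=(0.2495, -0.9334) x2=(1.3088, -0.4200) x3=(1.8315, 0.7089)
step 21: x0=(1.6691, -1.6323) x1=(0.2451, -0.9365) x2=(1.3215, -0.4224) x3=(1.8312, 0.7160)
step 22: x0=(1.6637, -1.6456) x1=(0.2405, -0.9396) x2=(1.3342, -0.4247) x3=(1.8310, 0.7234)
step 23: x0=(1.6584, -1.6591) x1=(0.2359, -0.9428) x2=(1.3470, -0.4270) x3=(1.8310, 0.7311)
step 24: x0=(1.6531, -1.6727) x1=(0.2311, -0.9460) x2=(1.3598, -0.4292) x3=(1.8311, 0.7391)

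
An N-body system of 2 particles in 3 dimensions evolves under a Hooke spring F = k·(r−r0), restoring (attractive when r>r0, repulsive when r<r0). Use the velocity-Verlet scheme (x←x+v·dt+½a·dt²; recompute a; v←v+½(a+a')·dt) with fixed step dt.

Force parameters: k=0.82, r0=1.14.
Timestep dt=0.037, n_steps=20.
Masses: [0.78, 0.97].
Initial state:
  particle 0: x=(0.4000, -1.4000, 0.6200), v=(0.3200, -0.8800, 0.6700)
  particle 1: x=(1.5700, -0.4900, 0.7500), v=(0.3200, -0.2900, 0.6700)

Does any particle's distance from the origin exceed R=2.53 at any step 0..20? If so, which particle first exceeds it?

no

step 0: x0=(0.4000, -1.4000, 0.6200) x1=(1.5700, -0.4900, 0.7500)
step 1: x0=(0.4120, -1.4324, 0.6448) x1=(1.5817, -0.5009, 0.7748)
step 2: x0=(0.4245, -1.4645, 0.6697) x1=(1.5930, -0.5120, 0.7995)
step 3: x0=(0.4373, -1.4962, 0.6946) x1=(1.6041, -0.5233, 0.8242)
step 4: x0=(0.4506, -1.5276, 0.7195) x1=(1.6147, -0.5350, 0.8489)
step 5: x0=(0.4643, -1.5587, 0.7445) x1=(1.6251, -0.5470, 0.8735)
step 6: x0=(0.4785, -1.5893, 0.7696) x1=(1.6351, -0.5593, 0.8981)
step 7: x0=(0.4931, -1.6195, 0.7947) x1=(1.6447, -0.5718, 0.9226)
step 8: x0=(0.5081, -1.6494, 0.8198) x1=(1.6540, -0.5848, 0.9471)
step 9: x0=(0.5236, -1.6788, 0.8450) x1=(1.6629, -0.5980, 0.9716)
step 10: x0=(0.5395, -1.7078, 0.8702) x1=(1.6714, -0.6116, 0.9960)
step 11: x0=(0.5559, -1.7364, 0.8955) x1=(1.6796, -0.6256, 1.0204)
step 12: x0=(0.5728, -1.7645, 0.9209) x1=(1.6874, -0.6399, 1.0447)
step 13: x0=(0.5901, -1.7921, 0.9463) x1=(1.6948, -0.6546, 1.0690)
step 14: x0=(0.6079, -1.8193, 0.9717) x1=(1.7019, -0.6696, 1.0933)
step 15: x0=(0.6261, -1.8460, 0.9972) x1=(1.7086, -0.6850, 1.1175)
step 16: x0=(0.6447, -1.8722, 1.0228) x1=(1.7150, -0.7009, 1.1417)
step 17: x0=(0.6638, -1.8980, 1.0484) x1=(1.7210, -0.7171, 1.1658)
step 18: x0=(0.6833, -1.9233, 1.0740) x1=(1.7267, -0.7336, 1.1899)
step 19: x0=(0.7032, -1.9481, 1.0997) x1=(1.7320, -0.7506, 1.2140)
step 20: x0=(0.7236, -1.9724, 1.1254) x1=(1.7370, -0.7680, 1.2380)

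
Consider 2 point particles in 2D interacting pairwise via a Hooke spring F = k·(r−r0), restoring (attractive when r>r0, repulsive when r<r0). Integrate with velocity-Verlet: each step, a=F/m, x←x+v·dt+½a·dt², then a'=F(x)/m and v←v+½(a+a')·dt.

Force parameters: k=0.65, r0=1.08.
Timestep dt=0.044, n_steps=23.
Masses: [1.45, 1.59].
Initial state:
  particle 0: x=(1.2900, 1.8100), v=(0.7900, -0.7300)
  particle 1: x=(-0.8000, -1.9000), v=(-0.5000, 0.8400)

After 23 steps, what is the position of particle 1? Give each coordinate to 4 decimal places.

(-0.9451, -0.5946)

step 0: x0=(1.2900, 1.8100) x1=(-0.8000, -1.9000)
step 1: x0=(1.3241, 1.7767) x1=(-0.8214, -1.8619)
step 2: x0=(1.3568, 1.7410) x1=(-0.8415, -1.8217)
step 3: x0=(1.3881, 1.7030) x1=(-0.8603, -1.7795)
step 4: x0=(1.4179, 1.6628) x1=(-0.8778, -1.7351)
step 5: x0=(1.4463, 1.6205) x1=(-0.8940, -1.6888)
step 6: x0=(1.4732, 1.5760) x1=(-0.9088, -1.6406)
step 7: x0=(1.4985, 1.5295) x1=(-0.9223, -1.5905)
step 8: x0=(1.5224, 1.4810) x1=(-0.9343, -1.5386)
step 9: x0=(1.5447, 1.4306) x1=(-0.9450, -1.4850)
step 10: x0=(1.5654, 1.3784) x1=(-0.9542, -1.4297)
step 11: x0=(1.5846, 1.3245) x1=(-0.9620, -1.3729)
step 12: x0=(1.6022, 1.2689) x1=(-0.9684, -1.3145)
step 13: x0=(1.6183, 1.2117) x1=(-0.9733, -1.2547)
step 14: x0=(1.6328, 1.1530) x1=(-0.9768, -1.1935)
step 15: x0=(1.6457, 1.0930) x1=(-0.9789, -1.1311)
step 16: x0=(1.6571, 1.0316) x1=(-0.9795, -1.0674)
step 17: x0=(1.6669, 0.9689) x1=(-0.9788, -1.0026)
step 18: x0=(1.6751, 0.9051) x1=(-0.9766, -0.9368)
step 19: x0=(1.6818, 0.8403) x1=(-0.9730, -0.8700)
step 20: x0=(1.6870, 0.7744) x1=(-0.9681, -0.8023)
step 21: x0=(1.6908, 0.7077) x1=(-0.9618, -0.7337)
step 22: x0=(1.6930, 0.6402) x1=(-0.9541, -0.6645)
step 23: x0=(1.6938, 0.5720) x1=(-0.9451, -0.5946)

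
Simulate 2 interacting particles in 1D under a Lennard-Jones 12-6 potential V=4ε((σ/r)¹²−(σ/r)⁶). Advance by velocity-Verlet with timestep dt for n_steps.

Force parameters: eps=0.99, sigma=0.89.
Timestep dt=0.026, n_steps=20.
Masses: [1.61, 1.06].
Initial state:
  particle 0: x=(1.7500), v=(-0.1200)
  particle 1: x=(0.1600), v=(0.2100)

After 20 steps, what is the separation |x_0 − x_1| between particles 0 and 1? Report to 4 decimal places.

step 0: x0=(1.7500) x1=(0.1600)
step 1: x0=(1.7468) x1=(0.1656)
step 2: x0=(1.7434) x1=(0.1715)
step 3: x0=(1.7398) x1=(0.1777)
step 4: x0=(1.7360) x1=(0.1841)
step 5: x0=(1.7320) x1=(0.1910)
step 6: x0=(1.7278) x1=(0.1981)
step 7: x0=(1.7233) x1=(0.2056)
step 8: x0=(1.7186) x1=(0.2135)
step 9: x0=(1.7136) x1=(0.2218)
step 10: x0=(1.7084) x1=(0.2304)
step 11: x0=(1.7028) x1=(0.2396)
step 12: x0=(1.6970) x1=(0.2492)
step 13: x0=(1.6908) x1=(0.2593)
step 14: x0=(1.6843) x1=(0.2699)
step 15: x0=(1.6774) x1=(0.2812)
step 16: x0=(1.6700) x1=(0.2930)
step 17: x0=(1.6622) x1=(0.3056)
step 18: x0=(1.6540) x1=(0.3188)
step 19: x0=(1.6451) x1=(0.3330)
step 20: x0=(1.6357) x1=(0.3480)

1.2878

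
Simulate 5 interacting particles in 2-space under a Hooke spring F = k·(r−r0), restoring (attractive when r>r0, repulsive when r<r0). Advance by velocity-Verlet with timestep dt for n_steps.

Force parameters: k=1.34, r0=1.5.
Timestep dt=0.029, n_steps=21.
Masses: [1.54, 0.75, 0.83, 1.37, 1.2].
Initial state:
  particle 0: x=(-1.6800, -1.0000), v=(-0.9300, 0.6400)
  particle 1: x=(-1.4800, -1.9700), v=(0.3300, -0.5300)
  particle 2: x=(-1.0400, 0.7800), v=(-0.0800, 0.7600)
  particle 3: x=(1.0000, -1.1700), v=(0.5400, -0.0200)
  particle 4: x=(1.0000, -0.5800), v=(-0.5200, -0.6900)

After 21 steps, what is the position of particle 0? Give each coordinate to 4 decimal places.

(-1.8453, -0.5364)

step 0: x0=(-1.6800, -1.0000) x1=(-1.4800, -1.9700) x2=(-1.0400, 0.7800) x3=(1.0000, -1.1700) x4=(1.0000, -0.5800)
step 1: x0=(-1.7061, -0.9811) x1=(-1.4685, -1.9840) x2=(-1.0414, 0.7999) x3=(1.0143, -1.1707) x4=(0.9834, -0.5997)
step 2: x0=(-1.7304, -0.9615) x1=(-1.4533, -1.9953) x2=(-1.0408, 0.8156) x3=(1.0261, -1.1716) x4=(0.9639, -0.6188)
step 3: x0=(-1.7528, -0.9413) x1=(-1.4343, -2.0038) x2=(-1.0383, 0.8269) x3=(1.0351, -1.1727) x4=(0.9413, -0.6373)
step 4: x0=(-1.7734, -0.9205) x1=(-1.4117, -2.0093) x2=(-1.0338, 0.8338) x3=(1.0416, -1.1740) x4=(0.9157, -0.6550)
step 5: x0=(-1.7922, -0.8992) x1=(-1.3856, -2.0118) x2=(-1.0275, 0.8362) x3=(1.0455, -1.1754) x4=(0.8871, -0.6720)
step 6: x0=(-1.8090, -0.8774) x1=(-1.3560, -2.0114) x2=(-1.0192, 0.8342) x3=(1.0469, -1.1770) x4=(0.8555, -0.6882)
step 7: x0=(-1.8239, -0.8553) x1=(-1.3232, -2.0079) x2=(-1.0090, 0.8278) x3=(1.0458, -1.1788) x4=(0.8209, -0.7036)
step 8: x0=(-1.8370, -0.8328) x1=(-1.2873, -2.0015) x2=(-0.9970, 0.8171) x3=(1.0424, -1.1806) x4=(0.7834, -0.7182)
step 9: x0=(-1.8481, -0.8100) x1=(-1.2484, -1.9922) x2=(-0.9833, 0.8020) x3=(1.0366, -1.1824) x4=(0.7430, -0.7320)
step 10: x0=(-1.8574, -0.7870) x1=(-1.2069, -1.9800) x2=(-0.9678, 0.7829) x3=(1.0287, -1.1842) x4=(0.6999, -0.7450)
step 11: x0=(-1.8648, -0.7638) x1=(-1.1629, -1.9650) x2=(-0.9506, 0.7596) x3=(1.0186, -1.1861) x4=(0.6542, -0.7572)
step 12: x0=(-1.8704, -0.7406) x1=(-1.1166, -1.9473) x2=(-0.9318, 0.7326) x3=(1.0064, -1.1878) x4=(0.6058, -0.7686)
step 13: x0=(-1.8742, -0.7173) x1=(-1.0684, -1.9270) x2=(-0.9115, 0.7018) x3=(0.9924, -1.1894) x4=(0.5551, -0.7793)
step 14: x0=(-1.8762, -0.6940) x1=(-1.0185, -1.9043) x2=(-0.8898, 0.6676) x3=(0.9765, -1.1908) x4=(0.5021, -0.7893)
step 15: x0=(-1.8765, -0.6708) x1=(-0.9671, -1.8794) x2=(-0.8667, 0.6301) x3=(0.9589, -1.1919) x4=(0.4471, -0.7985)
step 16: x0=(-1.8751, -0.6478) x1=(-0.9146, -1.8524) x2=(-0.8423, 0.5897) x3=(0.9397, -1.1929) x4=(0.3901, -0.8071)
step 17: x0=(-1.8721, -0.6250) x1=(-0.8612, -1.8236) x2=(-0.8168, 0.5464) x3=(0.9190, -1.1935) x4=(0.3314, -0.8150)
step 18: x0=(-1.8676, -0.6024) x1=(-0.8072, -1.7931) x2=(-0.7902, 0.5007) x3=(0.8969, -1.1939) x4=(0.2712, -0.8223)
step 19: x0=(-1.8616, -0.5800) x1=(-0.7529, -1.7612) x2=(-0.7626, 0.4529) x3=(0.8736, -1.1939) x4=(0.2097, -0.8290)
step 20: x0=(-1.8541, -0.5580) x1=(-0.6986, -1.7282) x2=(-0.7341, 0.4031) x3=(0.8490, -1.1935) x4=(0.1471, -0.8351)
step 21: x0=(-1.8453, -0.5364) x1=(-0.6446, -1.6943) x2=(-0.7049, 0.3518) x3=(0.8235, -1.1928) x4=(0.0836, -0.8407)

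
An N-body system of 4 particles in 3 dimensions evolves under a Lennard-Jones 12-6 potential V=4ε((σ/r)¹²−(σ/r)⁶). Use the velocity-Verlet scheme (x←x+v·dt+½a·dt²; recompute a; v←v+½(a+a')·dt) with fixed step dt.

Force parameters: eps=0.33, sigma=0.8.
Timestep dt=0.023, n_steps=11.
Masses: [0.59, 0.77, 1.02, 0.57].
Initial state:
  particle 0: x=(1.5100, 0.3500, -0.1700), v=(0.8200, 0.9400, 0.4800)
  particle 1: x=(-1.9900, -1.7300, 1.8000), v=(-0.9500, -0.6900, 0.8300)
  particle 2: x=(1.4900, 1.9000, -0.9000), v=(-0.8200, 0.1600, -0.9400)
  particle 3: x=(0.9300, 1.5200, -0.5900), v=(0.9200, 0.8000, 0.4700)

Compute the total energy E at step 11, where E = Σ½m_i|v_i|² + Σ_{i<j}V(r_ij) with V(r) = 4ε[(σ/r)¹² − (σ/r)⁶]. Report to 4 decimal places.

step 0: x0=(1.5100, 0.3500, -0.1700) x1=(-1.9900, -1.7300, 1.8000) x2=(1.4900, 1.9000, -0.9000) x3=(0.9300, 1.5200, -0.5900)
step 1: x0=(1.5288, 0.3717, -0.1590) x1=(-2.0118, -1.7459, 1.8191) x2=(1.4778, 1.9082, -0.9253) x3=(0.9393, 1.5302, -0.5726)
step 2: x0=(1.5476, 0.3936, -0.1481) x1=(-2.0337, -1.7617, 1.8382) x2=(1.4778, 1.9249, -0.9586) x3=(0.9268, 1.5250, -0.5408)
step 3: x0=(1.5662, 0.4158, -0.1372) x1=(-2.0555, -1.7776, 1.8573) x2=(1.4814, 1.9443, -0.9946) x3=(0.9079, 1.5148, -0.5040)
step 4: x0=(1.5847, 0.4381, -0.1265) x1=(-2.0774, -1.7935, 1.8764) x2=(1.4855, 1.9639, -1.0310) x3=(0.8884, 1.5038, -0.4664)
step 5: x0=(1.6031, 0.4607, -0.1158) x1=(-2.0992, -1.8093, 1.8954) x2=(1.4893, 1.9834, -1.0671) x3=(0.8695, 1.4931, -0.4293)
step 6: x0=(1.6214, 0.4835, -0.1052) x1=(-2.1211, -1.8252, 1.9145) x2=(1.4928, 2.0025, -1.1029) x3=(0.8513, 1.4825, -0.3926)
step 7: x0=(1.6394, 0.5065, -0.0946) x1=(-2.1429, -1.8411, 1.9336) x2=(1.4961, 2.0215, -1.1385) x3=(0.8336, 1.4721, -0.3564)
step 8: x0=(1.6573, 0.5298, -0.0842) x1=(-2.1648, -1.8570, 1.9527) x2=(1.4992, 2.0403, -1.1738) x3=(0.8165, 1.4617, -0.3205)
step 9: x0=(1.6750, 0.5533, -0.0738) x1=(-2.1866, -1.8728, 1.9718) x2=(1.5022, 2.0591, -1.2090) x3=(0.7997, 1.4512, -0.2847)
step 10: x0=(1.6925, 0.5770, -0.0634) x1=(-2.2085, -1.8887, 1.9909) x2=(1.5051, 2.0777, -1.2441) x3=(0.7833, 1.4406, -0.2491)
step 11: x0=(1.7098, 0.6010, -0.0532) x1=(-2.2303, -1.9046, 2.0100) x2=(1.5080, 2.0963, -1.2790) x3=(0.7673, 1.4300, -0.2136)
step 0 velocities: v0=(0.8200, 0.9400, 0.4800) v1=(-0.9500, -0.6900, 0.8300) v2=(-0.8200, 0.1600, -0.9400) v3=(0.9200, 0.8000, 0.4700)
step 0: KE=2.6162, PE=1.0367, E=3.6529
step 11 velocities: v0=(0.7458, 1.0466, 0.4455) v1=(-0.9500, -0.6900, 0.8300) v2=(0.1235, 0.8070, -1.5199) v3=(-0.6916, -0.4681, 1.5433)
step 11: KE=3.7373, PE=-0.1203, E=3.6171

3.6171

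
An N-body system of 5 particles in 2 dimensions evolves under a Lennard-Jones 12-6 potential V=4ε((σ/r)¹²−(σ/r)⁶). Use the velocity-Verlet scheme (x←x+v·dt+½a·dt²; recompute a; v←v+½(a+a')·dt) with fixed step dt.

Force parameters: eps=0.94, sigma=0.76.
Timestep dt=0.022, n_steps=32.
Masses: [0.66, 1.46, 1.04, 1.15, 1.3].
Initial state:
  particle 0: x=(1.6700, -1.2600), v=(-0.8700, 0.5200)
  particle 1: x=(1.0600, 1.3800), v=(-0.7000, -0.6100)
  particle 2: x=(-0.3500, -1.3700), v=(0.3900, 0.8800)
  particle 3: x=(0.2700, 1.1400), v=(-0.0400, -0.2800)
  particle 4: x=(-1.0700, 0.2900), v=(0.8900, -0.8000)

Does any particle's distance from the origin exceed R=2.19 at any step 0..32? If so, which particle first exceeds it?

no

step 0: x0=(1.6700, -1.2600) x1=(1.0600, 1.3800) x2=(-0.3500, -1.3700) x3=(0.2700, 1.1400) x4=(-1.0700, 0.2900)
step 1: x0=(1.6508, -1.2486) x1=(1.0452, 1.3668) x2=(-0.3414, -1.3506) x3=(0.2684, 1.1336) x4=(-1.0504, 0.2724)
step 2: x0=(1.6317, -1.2371) x1=(1.0325, 1.3541) x2=(-0.3328, -1.3312) x3=(0.2640, 1.1263) x4=(-1.0307, 0.2548)
step 3: x0=(1.6125, -1.2257) x1=(1.0227, 1.3424) x2=(-0.3242, -1.3118) x3=(0.2558, 1.1179) x4=(-1.0109, 0.2372)
step 4: x0=(1.5932, -1.2142) x1=(1.0161, 1.3316) x2=(-0.3157, -1.2922) x3=(0.2435, 1.1083) x4=(-0.9911, 0.2197)
step 5: x0=(1.5739, -1.2027) x1=(1.0122, 1.3215) x2=(-0.3071, -1.2727) x3=(0.2276, 1.0976) x4=(-0.9712, 0.2021)
step 6: x0=(1.5546, -1.1913) x1=(1.0101, 1.3120) x2=(-0.2985, -1.2530) x3=(0.2095, 1.0862) x4=(-0.9511, 0.1846)
step 7: x0=(1.5352, -1.1798) x1=(1.0088, 1.3027) x2=(-0.2899, -1.2333) x3=(0.1902, 1.0744) x4=(-0.9310, 0.1670)
step 8: x0=(1.5158, -1.1683) x1=(1.0076, 1.2934) x2=(-0.2813, -1.2135) x3=(0.1707, 1.0625) x4=(-0.9107, 0.1495)
step 9: x0=(1.4963, -1.1568) x1=(1.0060, 1.2840) x2=(-0.2728, -1.1936) x3=(0.1515, 1.0506) x4=(-0.8903, 0.1320)
step 10: x0=(1.4768, -1.1453) x1=(1.0037, 1.2744) x2=(-0.2643, -1.1735) x3=(0.1331, 1.0388) x4=(-0.8697, 0.1145)
step 11: x0=(1.4572, -1.1338) x1=(1.0007, 1.2646) x2=(-0.2557, -1.1533) x3=(0.1155, 1.0272) x4=(-0.8489, 0.0969)
step 12: x0=(1.4375, -1.1223) x1=(0.9967, 1.2545) x2=(-0.2473, -1.1329) x3=(0.0989, 1.0157) x4=(-0.8279, 0.0794)
step 13: x0=(1.4177, -1.1107) x1=(0.9918, 1.2442) x2=(-0.2388, -1.1123) x3=(0.0834, 1.0043) x4=(-0.8066, 0.0619)
step 14: x0=(1.3978, -1.0992) x1=(0.9859, 1.2336) x2=(-0.2305, -1.0914) x3=(0.0688, 0.9931) x4=(-0.7851, 0.0443)
step 15: x0=(1.3778, -1.0876) x1=(0.9791, 1.2228) x2=(-0.2222, -1.0702) x3=(0.0553, 0.9819) x4=(-0.7633, 0.0267)
step 16: x0=(1.3577, -1.0761) x1=(0.9713, 1.2117) x2=(-0.2141, -1.0486) x3=(0.0427, 0.9708) x4=(-0.7411, 0.0090)
step 17: x0=(1.3374, -1.0645) x1=(0.9626, 1.2004) x2=(-0.2061, -1.0264) x3=(0.0311, 0.9597) x4=(-0.7185, -0.0089)
step 18: x0=(1.3170, -1.0528) x1=(0.9530, 1.1888) x2=(-0.1983, -1.0037) x3=(0.0204, 0.9485) x4=(-0.6954, -0.0269)
step 19: x0=(1.2964, -1.0412) x1=(0.9423, 1.1769) x2=(-0.1907, -0.9802) x3=(0.0107, 0.9373) x4=(-0.6718, -0.0453)
step 20: x0=(1.2756, -1.0295) x1=(0.9308, 1.1648) x2=(-0.1835, -0.9558) x3=(0.0020, 0.9261) x4=(-0.6476, -0.0640)
step 21: x0=(1.2545, -1.0178) x1=(0.9183, 1.1524) x2=(-0.1768, -0.9303) x3=(-0.0058, 0.9147) x4=(-0.6227, -0.0832)
step 22: x0=(1.2332, -1.0060) x1=(0.9048, 1.1398) x2=(-0.1705, -0.9035) x3=(-0.0127, 0.9031) x4=(-0.5970, -0.1030)
step 23: x0=(1.2116, -0.9942) x1=(0.8903, 1.1269) x2=(-0.1646, -0.8756) x3=(-0.0187, 0.8914) x4=(-0.5706, -0.1233)
step 24: x0=(1.1896, -0.9823) x1=(0.8749, 1.1138) x2=(-0.1585, -0.8477) x3=(-0.0237, 0.8794) x4=(-0.5439, -0.1432)
step 25: x0=(1.1672, -0.9704) x1=(0.8586, 1.1004) x2=(-0.1503, -0.8233) x3=(-0.0278, 0.8672) x4=(-0.5186, -0.1597)
step 26: x0=(1.1444, -0.9583) x1=(0.8413, 1.0867) x2=(-0.1349, -0.8113) x3=(-0.0310, 0.8547) x4=(-0.4984, -0.1658)
step 27: x0=(1.1211, -0.9462) x1=(0.8232, 1.0727) x2=(-0.1083, -0.8184) x3=(-0.0335, 0.8419) x4=(-0.4867, -0.1560)
step 28: x0=(1.0970, -0.9339) x1=(0.8044, 1.0586) x2=(-0.0750, -0.8367) x3=(-0.0354, 0.8285) x4=(-0.4797, -0.1367)
step 29: x0=(1.0720, -0.9215) x1=(0.7852, 1.0443) x2=(-0.0394, -0.8579) x3=(-0.0371, 0.8144) x4=(-0.4737, -0.1143)
step 30: x0=(1.0457, -0.9090) x1=(0.7659, 1.0299) x2=(-0.0032, -0.8789) x3=(-0.0392, 0.7993) x4=(-0.4671, -0.0914)
step 31: x0=(1.0178, -0.8963) x1=(0.7472, 1.0157) x2=(0.0334, -0.8987) x3=(-0.0425, 0.7829) x4=(-0.4595, -0.0683)
step 32: x0=(0.9877, -0.8835) x1=(0.7296, 1.0018) x2=(0.0706, -0.9172) x3=(-0.0480, 0.7649) x4=(-0.4508, -0.0452)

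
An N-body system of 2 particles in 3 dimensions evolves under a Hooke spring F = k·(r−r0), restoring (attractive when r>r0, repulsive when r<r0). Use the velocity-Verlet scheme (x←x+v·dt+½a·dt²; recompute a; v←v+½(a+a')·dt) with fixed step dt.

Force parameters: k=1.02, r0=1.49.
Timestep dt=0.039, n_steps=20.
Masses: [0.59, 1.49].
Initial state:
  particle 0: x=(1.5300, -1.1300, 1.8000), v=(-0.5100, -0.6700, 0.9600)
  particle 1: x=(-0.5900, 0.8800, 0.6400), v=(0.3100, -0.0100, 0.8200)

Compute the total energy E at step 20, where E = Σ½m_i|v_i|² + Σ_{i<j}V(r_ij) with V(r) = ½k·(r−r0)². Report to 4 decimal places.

2.4467

step 0: x0=(1.5300, -1.1300, 1.8000) x1=(-0.5900, 0.8800, 0.6400)
step 1: x0=(1.5086, -1.1547, 1.8366) x1=(-0.5773, 0.8791, 0.6723)
step 2: x0=(1.4844, -1.1767, 1.8717) x1=(-0.5635, 0.8770, 0.7052)
step 3: x0=(1.4574, -1.1958, 1.9051) x1=(-0.5486, 0.8738, 0.7388)
step 4: x0=(1.4276, -1.2120, 1.9369) x1=(-0.5326, 0.8695, 0.7730)
step 5: x0=(1.3951, -1.2255, 1.9672) x1=(-0.5155, 0.8641, 0.8078)
step 6: x0=(1.3600, -1.2361, 1.9958) x1=(-0.4974, 0.8576, 0.8433)
step 7: x0=(1.3225, -1.2439, 2.0230) x1=(-0.4783, 0.8500, 0.8793)
step 8: x0=(1.2826, -1.2490, 2.0486) x1=(-0.4583, 0.8412, 0.9160)
step 9: x0=(1.2404, -1.2513, 2.0728) x1=(-0.4374, 0.8314, 0.9532)
step 10: x0=(1.1961, -1.2510, 2.0955) x1=(-0.4157, 0.8206, 0.9910)
step 11: x0=(1.1498, -1.2481, 2.1169) x1=(-0.3931, 0.8087, 1.0294)
step 12: x0=(1.1016, -1.2427, 2.1369) x1=(-0.3698, 0.7958, 1.0683)
step 13: x0=(1.0516, -1.2348, 2.1556) x1=(-0.3458, 0.7819, 1.1077)
step 14: x0=(1.0000, -1.2246, 2.1731) x1=(-0.3211, 0.7671, 1.1475)
step 15: x0=(0.9469, -1.2122, 2.1895) x1=(-0.2959, 0.7515, 1.1879)
step 16: x0=(0.8925, -1.1976, 2.2048) x1=(-0.2701, 0.7350, 1.2286)
step 17: x0=(0.8369, -1.1810, 2.2190) x1=(-0.2439, 0.7177, 1.2698)
step 18: x0=(0.7802, -1.1626, 2.2324) x1=(-0.2172, 0.6996, 1.3113)
step 19: x0=(0.7225, -1.1424, 2.2449) x1=(-0.1902, 0.6809, 1.3531)
step 20: x0=(0.6641, -1.1206, 2.2566) x1=(-0.1629, 0.6616, 1.3953)
step 0 velocities: v0=(-0.5100, -0.6700, 0.9600) v1=(0.3100, -0.0100, 0.8200)
step 0: KE=1.0536, PE=1.3940, E=2.4476
step 20 velocities: v0=(-1.5064, 0.5762, 0.2913) v1=(0.7045, -0.5035, 1.0848)
step 20: KE=2.2277, PE=0.2189, E=2.4467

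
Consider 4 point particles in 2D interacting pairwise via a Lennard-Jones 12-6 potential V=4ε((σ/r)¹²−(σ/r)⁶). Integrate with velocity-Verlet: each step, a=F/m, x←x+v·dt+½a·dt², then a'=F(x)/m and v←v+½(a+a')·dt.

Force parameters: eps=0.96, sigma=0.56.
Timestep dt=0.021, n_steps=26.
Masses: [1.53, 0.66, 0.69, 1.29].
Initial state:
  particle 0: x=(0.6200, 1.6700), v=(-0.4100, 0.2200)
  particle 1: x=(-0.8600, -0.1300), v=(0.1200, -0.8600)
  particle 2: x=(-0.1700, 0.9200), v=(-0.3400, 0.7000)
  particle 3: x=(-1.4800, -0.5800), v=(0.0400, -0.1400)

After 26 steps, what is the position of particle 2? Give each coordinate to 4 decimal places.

step 0: x0=(0.6200, 1.6700) x1=(-0.8600, -0.1300) x2=(-0.1700, 0.9200) x3=(-1.4800, -0.5800)
step 1: x0=(0.6114, 1.6746) x1=(-0.8583, -0.1486) x2=(-0.1771, 0.9347) x3=(-1.4787, -0.5826)
step 2: x0=(0.6026, 1.6791) x1=(-0.8584, -0.1685) x2=(-0.1840, 0.9496) x3=(-1.4765, -0.5846)
step 3: x0=(0.5938, 1.6835) x1=(-0.8605, -0.1896) x2=(-0.1908, 0.9646) x3=(-1.4733, -0.5859)
step 4: x0=(0.5849, 1.6878) x1=(-0.8646, -0.2121) x2=(-0.1974, 0.9797) x3=(-1.4689, -0.5864)
step 5: x0=(0.5759, 1.6921) x1=(-0.8710, -0.2359) x2=(-0.2038, 0.9949) x3=(-1.4634, -0.5863)
step 6: x0=(0.5667, 1.6962) x1=(-0.8798, -0.2611) x2=(-0.2100, 1.0103) x3=(-1.4567, -0.5854)
step 7: x0=(0.5575, 1.7003) x1=(-0.8905, -0.2873) x2=(-0.2160, 1.0260) x3=(-1.4490, -0.5840)
step 8: x0=(0.5481, 1.7042) x1=(-0.9015, -0.3138) x2=(-0.2217, 1.0418) x3=(-1.4411, -0.5824)
step 9: x0=(0.5387, 1.7081) x1=(-0.9084, -0.3381) x2=(-0.2271, 1.0578) x3=(-1.4353, -0.5819)
step 10: x0=(0.5290, 1.7118) x1=(-0.9034, -0.3569) x2=(-0.2323, 1.0741) x3=(-1.4356, -0.5843)
step 11: x0=(0.5192, 1.7153) x1=(-0.8855, -0.3702) x2=(-0.2371, 1.0907) x3=(-1.4425, -0.5894)
step 12: x0=(0.5093, 1.7188) x1=(-0.8622, -0.3813) x2=(-0.2415, 1.1075) x3=(-1.4522, -0.5956)
step 13: x0=(0.4991, 1.7221) x1=(-0.8387, -0.3924) x2=(-0.2455, 1.1247) x3=(-1.4619, -0.6019)
step 14: x0=(0.4888, 1.7252) x1=(-0.8173, -0.4041) x2=(-0.2491, 1.1422) x3=(-1.4706, -0.6078)
step 15: x0=(0.4782, 1.7281) x1=(-0.7984, -0.4166) x2=(-0.2522, 1.1601) x3=(-1.4780, -0.6133)
step 16: x0=(0.4674, 1.7309) x1=(-0.7821, -0.4299) x2=(-0.2547, 1.1784) x3=(-1.4840, -0.6184)
step 17: x0=(0.4563, 1.7334) x1=(-0.7683, -0.4438) x2=(-0.2567, 1.1972) x3=(-1.4888, -0.6232)
step 18: x0=(0.4449, 1.7357) x1=(-0.7568, -0.4583) x2=(-0.2579, 1.2165) x3=(-1.4923, -0.6276)
step 19: x0=(0.4331, 1.7378) x1=(-0.7475, -0.4733) x2=(-0.2583, 1.2364) x3=(-1.4948, -0.6319)
step 20: x0=(0.4209, 1.7395) x1=(-0.7404, -0.4887) x2=(-0.2578, 1.2569) x3=(-1.4961, -0.6358)
step 21: x0=(0.4082, 1.7408) x1=(-0.7353, -0.5045) x2=(-0.2562, 1.2782) x3=(-1.4964, -0.6396)
step 22: x0=(0.3949, 1.7418) x1=(-0.7322, -0.5207) x2=(-0.2533, 1.3004) x3=(-1.4957, -0.6432)
step 23: x0=(0.3810, 1.7423) x1=(-0.7311, -0.5372) x2=(-0.2489, 1.3237) x3=(-1.4940, -0.6466)
step 24: x0=(0.3662, 1.7423) x1=(-0.7321, -0.5540) x2=(-0.2427, 1.3481) x3=(-1.4912, -0.6499)
step 25: x0=(0.3505, 1.7416) x1=(-0.7352, -0.5710) x2=(-0.2345, 1.3738) x3=(-1.4873, -0.6530)
step 26: x0=(0.3338, 1.7404) x1=(-0.7405, -0.5883) x2=(-0.2240, 1.4010) x3=(-1.4823, -0.6560)

(-0.2240, 1.4010)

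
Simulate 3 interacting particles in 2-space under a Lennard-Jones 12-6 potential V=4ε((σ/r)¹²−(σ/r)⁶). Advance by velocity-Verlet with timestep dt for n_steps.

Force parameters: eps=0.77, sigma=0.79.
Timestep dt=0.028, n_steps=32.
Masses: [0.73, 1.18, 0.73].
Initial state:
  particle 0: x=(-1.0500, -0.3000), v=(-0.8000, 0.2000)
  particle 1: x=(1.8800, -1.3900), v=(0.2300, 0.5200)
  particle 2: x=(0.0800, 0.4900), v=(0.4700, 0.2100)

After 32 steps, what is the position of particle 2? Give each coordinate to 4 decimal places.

(0.4242, 0.6274)

step 0: x0=(-1.0500, -0.3000) x1=(1.8800, -1.3900) x2=(0.0800, 0.4900)
step 1: x0=(-1.0722, -0.2943) x1=(1.8864, -1.3754) x2=(0.0930, 0.4957)
step 2: x0=(-1.0941, -0.2883) x1=(1.8929, -1.3609) x2=(0.1056, 0.5012)
step 3: x0=(-1.1156, -0.2821) x1=(1.8993, -1.3463) x2=(0.1179, 0.5066)
step 4: x0=(-1.1369, -0.2758) x1=(1.9057, -1.3317) x2=(0.1300, 0.5117)
step 5: x0=(-1.1580, -0.2693) x1=(1.9122, -1.3172) x2=(0.1418, 0.5167)
step 6: x0=(-1.1788, -0.2627) x1=(1.9186, -1.3026) x2=(0.1535, 0.5215)
step 7: x0=(-1.1994, -0.2560) x1=(1.9250, -1.2880) x2=(0.1649, 0.5262)
step 8: x0=(-1.2199, -0.2492) x1=(1.9314, -1.2734) x2=(0.1762, 0.5308)
step 9: x0=(-1.2402, -0.2423) x1=(1.9378, -1.2588) x2=(0.1873, 0.5354)
step 10: x0=(-1.2604, -0.2353) x1=(1.9442, -1.2442) x2=(0.1983, 0.5398)
step 11: x0=(-1.2805, -0.2282) x1=(1.9506, -1.2296) x2=(0.2092, 0.5442)
step 12: x0=(-1.3004, -0.2211) x1=(1.9570, -1.2150) x2=(0.2200, 0.5485)
step 13: x0=(-1.3203, -0.2140) x1=(1.9634, -1.2004) x2=(0.2306, 0.5528)
step 14: x0=(-1.3400, -0.2068) x1=(1.9698, -1.1858) x2=(0.2412, 0.5570)
step 15: x0=(-1.3597, -0.1995) x1=(1.9762, -1.1712) x2=(0.2518, 0.5611)
step 16: x0=(-1.3793, -0.1923) x1=(1.9826, -1.1566) x2=(0.2622, 0.5652)
step 17: x0=(-1.3988, -0.1850) x1=(1.9889, -1.1420) x2=(0.2726, 0.5693)
step 18: x0=(-1.4182, -0.1776) x1=(1.9953, -1.1274) x2=(0.2829, 0.5734)
step 19: x0=(-1.4376, -0.1703) x1=(2.0017, -1.1127) x2=(0.2932, 0.5774)
step 20: x0=(-1.4570, -0.1629) x1=(2.0080, -1.0981) x2=(0.3034, 0.5814)
step 21: x0=(-1.4763, -0.1555) x1=(2.0144, -1.0835) x2=(0.3136, 0.5853)
step 22: x0=(-1.4955, -0.1481) x1=(2.0207, -1.0688) x2=(0.3238, 0.5892)
step 23: x0=(-1.5148, -0.1406) x1=(2.0271, -1.0542) x2=(0.3339, 0.5931)
step 24: x0=(-1.5339, -0.1332) x1=(2.0334, -1.0395) x2=(0.3440, 0.5970)
step 25: x0=(-1.5531, -0.1257) x1=(2.0397, -1.0249) x2=(0.3541, 0.6009)
step 26: x0=(-1.5722, -0.1183) x1=(2.0461, -1.0102) x2=(0.3642, 0.6047)
step 27: x0=(-1.5913, -0.1108) x1=(2.0524, -0.9955) x2=(0.3742, 0.6086)
step 28: x0=(-1.6103, -0.1033) x1=(2.0587, -0.9809) x2=(0.3842, 0.6124)
step 29: x0=(-1.6294, -0.0958) x1=(2.0650, -0.9662) x2=(0.3942, 0.6161)
step 30: x0=(-1.6484, -0.0883) x1=(2.0713, -0.9515) x2=(0.4042, 0.6199)
step 31: x0=(-1.6674, -0.0808) x1=(2.0776, -0.9368) x2=(0.4142, 0.6237)
step 32: x0=(-1.6864, -0.0732) x1=(2.0839, -0.9221) x2=(0.4242, 0.6274)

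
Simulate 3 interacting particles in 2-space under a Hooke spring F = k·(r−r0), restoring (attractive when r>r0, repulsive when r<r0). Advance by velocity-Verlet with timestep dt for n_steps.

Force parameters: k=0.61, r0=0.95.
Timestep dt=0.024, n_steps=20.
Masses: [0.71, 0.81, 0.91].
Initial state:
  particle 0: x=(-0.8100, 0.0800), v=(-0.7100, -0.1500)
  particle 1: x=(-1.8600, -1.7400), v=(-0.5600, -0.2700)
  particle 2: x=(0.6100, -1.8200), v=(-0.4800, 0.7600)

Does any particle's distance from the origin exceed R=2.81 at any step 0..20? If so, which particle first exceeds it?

step 0: x0=(-0.8100, 0.0800) x1=(-1.8600, -1.7400) x2=(0.6100, -1.8200)
step 1: x0=(-0.8270, 0.0759) x1=(-1.8730, -1.7463) x2=(0.5980, -1.8015)
step 2: x0=(-0.8438, 0.0707) x1=(-1.8851, -1.7521) x2=(0.5851, -1.7826)
step 3: x0=(-0.8605, 0.0645) x1=(-1.8962, -1.7576) x2=(0.5713, -1.7633)
step 4: x0=(-0.8771, 0.0572) x1=(-1.9065, -1.7626) x2=(0.5566, -1.7435)
step 5: x0=(-0.8935, 0.0490) x1=(-1.9159, -1.7671) x2=(0.5410, -1.7233)
step 6: x0=(-0.9098, 0.0397) x1=(-1.9243, -1.7713) x2=(0.5244, -1.7028)
step 7: x0=(-0.9259, 0.0295) x1=(-1.9319, -1.7749) x2=(0.5070, -1.6818)
step 8: x0=(-0.9419, 0.0183) x1=(-1.9386, -1.7782) x2=(0.4887, -1.6606)
step 9: x0=(-0.9578, 0.0061) x1=(-1.9444, -1.7809) x2=(0.4695, -1.6389)
step 10: x0=(-0.9735, -0.0070) x1=(-1.9494, -1.7833) x2=(0.4494, -1.6170)
step 11: x0=(-0.9891, -0.0210) x1=(-1.9535, -1.7852) x2=(0.4284, -1.5947)
step 12: x0=(-1.0045, -0.0359) x1=(-1.9568, -1.7866) x2=(0.4066, -1.5721)
step 13: x0=(-1.0199, -0.0517) x1=(-1.9592, -1.7876) x2=(0.3839, -1.5493)
step 14: x0=(-1.0351, -0.0683) x1=(-1.9608, -1.7881) x2=(0.3605, -1.5262)
step 15: x0=(-1.0501, -0.0857) x1=(-1.9616, -1.7881) x2=(0.3362, -1.5029)
step 16: x0=(-1.0651, -0.1039) x1=(-1.9617, -1.7878) x2=(0.3110, -1.4794)
step 17: x0=(-1.0799, -0.1229) x1=(-1.9609, -1.7869) x2=(0.2852, -1.4556)
step 18: x0=(-1.0945, -0.1426) x1=(-1.9594, -1.7857) x2=(0.2585, -1.4317)
step 19: x0=(-1.1091, -0.1631) x1=(-1.9572, -1.7840) x2=(0.2311, -1.4076)
step 20: x0=(-1.1236, -0.1842) x1=(-1.9542, -1.7818) x2=(0.2029, -1.3834)

no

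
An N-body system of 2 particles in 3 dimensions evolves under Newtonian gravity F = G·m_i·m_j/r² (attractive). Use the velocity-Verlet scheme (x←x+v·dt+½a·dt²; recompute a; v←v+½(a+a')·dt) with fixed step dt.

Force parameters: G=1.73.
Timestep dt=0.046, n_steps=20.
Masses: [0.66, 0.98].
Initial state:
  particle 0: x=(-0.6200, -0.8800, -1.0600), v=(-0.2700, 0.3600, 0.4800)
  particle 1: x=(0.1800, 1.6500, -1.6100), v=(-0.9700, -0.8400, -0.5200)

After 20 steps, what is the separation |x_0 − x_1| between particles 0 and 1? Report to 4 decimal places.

step 0: x0=(-0.6200, -0.8800, -1.0600) x1=(0.1800, 1.6500, -1.6100)
step 1: x0=(-0.6323, -0.8632, -1.0380) x1=(0.1353, 1.6112, -1.6339)
step 2: x0=(-0.6445, -0.8460, -1.0161) x1=(0.0906, 1.5721, -1.6577)
step 3: x0=(-0.6566, -0.8282, -0.9943) x1=(0.0457, 1.5327, -1.6814)
step 4: x0=(-0.6685, -0.8099, -0.9726) x1=(0.0007, 1.4929, -1.7050)
step 5: x0=(-0.6803, -0.7912, -0.9512) x1=(-0.0443, 1.4527, -1.7286)
step 6: x0=(-0.6918, -0.7718, -0.9299) x1=(-0.0895, 1.4122, -1.7519)
step 7: x0=(-0.7033, -0.7520, -0.9088) x1=(-0.1348, 1.3714, -1.7752)
step 8: x0=(-0.7146, -0.7315, -0.8880) x1=(-0.1802, 1.3301, -1.7983)
step 9: x0=(-0.7257, -0.7104, -0.8674) x1=(-0.2257, 1.2884, -1.8212)
step 10: x0=(-0.7367, -0.6888, -0.8471) x1=(-0.2713, 1.2463, -1.8439)
step 11: x0=(-0.7475, -0.6665, -0.8271) x1=(-0.3169, 1.2038, -1.8664)
step 12: x0=(-0.7582, -0.6435, -0.8075) x1=(-0.3627, 1.1609, -1.8886)
step 13: x0=(-0.7687, -0.6199, -0.7883) x1=(-0.4086, 1.1175, -1.9106)
step 14: x0=(-0.7791, -0.5957, -0.7696) x1=(-0.4546, 1.0737, -1.9323)
step 15: x0=(-0.7894, -0.5707, -0.7513) x1=(-0.5007, 1.0294, -1.9537)
step 16: x0=(-0.7995, -0.5450, -0.7335) x1=(-0.5468, 0.9846, -1.9747)
step 17: x0=(-0.8095, -0.5187, -0.7163) x1=(-0.5931, 0.9394, -1.9953)
step 18: x0=(-0.8195, -0.4916, -0.6997) x1=(-0.6394, 0.8937, -2.0155)
step 19: x0=(-0.8293, -0.4639, -0.6838) x1=(-0.6858, 0.8475, -2.0353)
step 20: x0=(-0.8390, -0.4354, -0.6686) x1=(-0.7322, 0.8008, -2.0546)

1.8603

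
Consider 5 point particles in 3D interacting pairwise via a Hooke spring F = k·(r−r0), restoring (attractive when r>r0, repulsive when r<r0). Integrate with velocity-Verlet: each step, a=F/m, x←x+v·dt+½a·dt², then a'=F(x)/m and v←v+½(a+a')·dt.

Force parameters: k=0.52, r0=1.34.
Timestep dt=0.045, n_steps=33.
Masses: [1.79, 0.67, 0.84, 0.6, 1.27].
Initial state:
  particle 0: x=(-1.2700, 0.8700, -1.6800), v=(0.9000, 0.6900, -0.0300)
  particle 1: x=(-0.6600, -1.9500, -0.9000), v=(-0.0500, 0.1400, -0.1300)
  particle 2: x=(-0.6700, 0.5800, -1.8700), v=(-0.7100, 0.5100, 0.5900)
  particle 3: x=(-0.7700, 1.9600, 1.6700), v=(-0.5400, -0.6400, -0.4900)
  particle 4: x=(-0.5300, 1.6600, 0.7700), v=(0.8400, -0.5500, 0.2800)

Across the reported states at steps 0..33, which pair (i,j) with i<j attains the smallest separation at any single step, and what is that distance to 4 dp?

step 0: x0=(-1.2700, 0.8700, -1.6800) x1=(-0.6600, -1.9500, -0.9000) x2=(-0.6700, 0.5800, -1.8700) x3=(-0.7700, 1.9600, 1.6700) x4=(-0.5300, 1.6600, 0.7700)
step 1: x0=(-1.2294, 0.9010, -1.6802) x1=(-0.6625, -1.9374, -0.9043) x2=(-0.7016, 0.6029, -1.8409) x3=(-0.7945, 1.9275, 1.6428) x4=(-0.4924, 1.6338, 0.7809)
step 2: x0=(-1.1885, 0.9318, -1.6781) x1=(-0.6655, -1.9123, -0.9053) x2=(-0.7323, 0.6255, -1.8070) x3=(-0.8195, 1.8877, 1.6055) x4=(-0.4552, 1.6048, 0.7885)
step 3: x0=(-1.1475, 0.9626, -1.6738) x1=(-0.6690, -1.8749, -0.9033) x2=(-0.7621, 0.6476, -1.7683) x3=(-0.8448, 1.8411, 1.5584) x4=(-0.4183, 1.5731, 0.7927)
step 4: x0=(-1.1064, 0.9931, -1.6672) x1=(-0.6729, -1.8254, -0.8981) x2=(-0.7910, 0.6690, -1.7250) x3=(-0.8705, 1.7878, 1.5018) x4=(-0.3819, 1.5388, 0.7936)
step 5: x0=(-1.0653, 1.0236, -1.6585) x1=(-0.6771, -1.7642, -0.8899) x2=(-0.8187, 0.6895, -1.6774) x3=(-0.8965, 1.7284, 1.4363) x4=(-0.3459, 1.5020, 0.7912)
step 6: x0=(-1.0241, 1.0540, -1.6479) x1=(-0.6818, -1.6918, -0.8788) x2=(-0.8455, 0.7089, -1.6254) x3=(-0.9229, 1.6632, 1.3621) x4=(-0.3104, 1.4628, 0.7857)
step 7: x0=(-0.9828, 1.0844, -1.6353) x1=(-0.6867, -1.6087, -0.8649) x2=(-0.8713, 0.7269, -1.5694) x3=(-0.9495, 1.5927, 1.2800) x4=(-0.2752, 1.4215, 0.7771)
step 8: x0=(-0.9413, 1.1147, -1.6209) x1=(-0.6918, -1.5156, -0.8483) x2=(-0.8964, 0.7435, -1.5094) x3=(-0.9766, 1.5174, 1.1903) x4=(-0.2405, 1.3781, 0.7657)
step 9: x0=(-0.8997, 1.1450, -1.6050) x1=(-0.6972, -1.4130, -0.8293) x2=(-0.9209, 0.7586, -1.4456) x3=(-1.0039, 1.4377, 1.0936) x4=(-0.2061, 1.3329, 0.7514)
step 10: x0=(-0.8578, 1.1751, -1.5876) x1=(-0.7027, -1.3017, -0.8079) x2=(-0.9451, 0.7722, -1.3783) x3=(-1.0314, 1.3543, 0.9907) x4=(-0.1722, 1.2860, 0.7345)
step 11: x0=(-0.8157, 1.2051, -1.5689) x1=(-0.7083, -1.1826, -0.7845) x2=(-0.9689, 0.7845, -1.3078) x3=(-1.0592, 1.2676, 0.8820) x4=(-0.1386, 1.2377, 0.7153)
step 12: x0=(-0.7732, 1.2348, -1.5490) x1=(-0.7139, -1.0565, -0.7592) x2=(-0.9926, 0.7956, -1.2345) x3=(-1.0870, 1.1781, 0.7684) x4=(-0.1055, 1.1882, 0.6938)
step 13: x0=(-0.7305, 1.2643, -1.5279) x1=(-0.7196, -0.9243, -0.7324) x2=(-1.0162, 0.8056, -1.1586) x3=(-1.1149, 1.0865, 0.6504) x4=(-0.0729, 1.1375, 0.6702)
step 14: x0=(-0.6876, 1.2934, -1.5059) x1=(-0.7251, -0.7870, -0.7041) x2=(-1.0396, 0.8147, -1.0808) x3=(-1.1426, 0.9931, 0.5290) x4=(-0.0409, 1.0860, 0.6448)
step 15: x0=(-0.6444, 1.3221, -1.4829) x1=(-0.7305, -0.6454, -0.6748) x2=(-1.0629, 0.8230, -1.0013) x3=(-1.1701, 0.8987, 0.4050) x4=(-0.0093, 1.0339, 0.6177)
step 16: x0=(-0.6011, 1.3504, -1.4590) x1=(-0.7357, -0.5006, -0.6447) x2=(-1.0862, 0.8308, -0.9206) x3=(-1.1973, 0.8037, 0.2790) x4=(0.0216, 0.9812, 0.5891)
step 17: x0=(-0.5576, 1.3784, -1.4344) x1=(-0.7406, -0.3535, -0.6141) x2=(-1.1093, 0.8382, -0.8392) x3=(-1.2242, 0.7084, 0.1521) x4=(0.0519, 0.9282, 0.5592)
step 18: x0=(-0.5139, 1.4059, -1.4091) x1=(-0.7450, -0.2049, -0.5833) x2=(-1.1322, 0.8455, -0.7575) x3=(-1.2508, 0.6134, 0.0249) x4=(0.0815, 0.8750, 0.5280)
step 19: x0=(-0.4702, 1.4331, -1.3831) x1=(-0.7487, -0.0559, -0.5525) x2=(-1.1550, 0.8531, -0.6758) x3=(-1.2772, 0.5187, -0.1019) x4=(0.1105, 0.8217, 0.4958)
step 20: x0=(-0.4265, 1.4598, -1.3565) x1=(-0.7515, 0.0930, -0.5220) x2=(-1.1776, 0.8614, -0.5944) x3=(-1.3035, 0.4244, -0.2276) x4=(0.1388, 0.7684, 0.4626)
step 21: x0=(-0.3828, 1.4862, -1.3294) x1=(-0.7529, 0.2413, -0.4919) x2=(-1.2000, 0.8707, -0.5133) x3=(-1.3302, 0.3302, -0.3523) x4=(0.1665, 0.7153, 0.4285)
step 22: x0=(-0.3391, 1.5122, -1.3017) x1=(-0.7526, 0.3890, -0.4622) x2=(-1.2223, 0.8815, -0.4322) x3=(-1.3574, 0.2356, -0.4765) x4=(0.1934, 0.6623, 0.3936)
step 23: x0=(-0.2955, 1.5377, -1.2735) x1=(-0.7505, 0.5363, -0.4327) x2=(-1.2446, 0.8937, -0.3509) x3=(-1.3849, 0.1403, -0.6008) x4=(0.2197, 0.6094, 0.3579)
step 24: x0=(-0.2521, 1.5628, -1.2448) x1=(-0.7468, 0.6835, -0.4033) x2=(-1.2671, 0.9070, -0.2692) x3=(-1.4120, 0.0446, -0.7254) x4=(0.2453, 0.5567, 0.3215)
step 25: x0=(-0.2088, 1.5873, -1.2157) x1=(-0.7418, 0.8306, -0.3740) x2=(-1.2898, 0.9211, -0.1870) x3=(-1.4379, -0.0510, -0.8501) x4=(0.2701, 0.5042, 0.2844)
step 26: x0=(-0.1659, 1.6113, -1.1862) x1=(-0.7357, 0.9776, -0.3450) x2=(-1.3128, 0.9356, -0.1046) x3=(-1.4621, -0.1455, -0.9746) x4=(0.2940, 0.4519, 0.2465)
step 27: x0=(-0.1232, 1.6346, -1.1562) x1=(-0.7289, 1.1245, -0.3164) x2=(-1.3358, 0.9500, -0.0221) x3=(-1.4841, -0.2381, -1.0983) x4=(0.3170, 0.3997, 0.2078)
step 28: x0=(-0.0810, 1.6572, -1.1260) x1=(-0.7215, 1.2709, -0.2882) x2=(-1.3587, 0.9640, 0.0603) x3=(-1.5034, -0.3280, -1.2203) x4=(0.3389, 0.3477, 0.1683)
step 29: x0=(-0.0392, 1.6790, -1.0954) x1=(-0.7140, 1.4165, -0.2607) x2=(-1.3811, 0.9773, 0.1421) x3=(-1.5196, -0.4142, -1.3401) x4=(0.3596, 0.2959, 0.1279)
step 30: x0=(0.0021, 1.6999, -1.0646) x1=(-0.7063, 1.5610, -0.2337) x2=(-1.4029, 0.9899, 0.2230) x3=(-1.5324, -0.4959, -1.4568) x4=(0.3789, 0.2446, 0.0866)
step 31: x0=(0.0428, 1.7197, -1.0336) x1=(-0.6988, 1.7037, -0.2075) x2=(-1.4238, 1.0014, 0.3027) x3=(-1.5414, -0.5723, -1.5697) x4=(0.3968, 0.1937, 0.0444)
step 32: x0=(0.0828, 1.7384, -1.0023) x1=(-0.6915, 1.8441, -0.1822) x2=(-1.4435, 1.0119, 0.3808) x3=(-1.5465, -0.6427, -1.6779) x4=(0.4129, 0.1435, 0.0013)
step 33: x0=(0.1222, 1.7559, -0.9709) x1=(-0.6845, 1.9815, -0.1579) x2=(-1.4617, 1.0212, 0.4567) x3=(-1.5473, -0.7061, -1.7808) x4=(0.4273, 0.0941, -0.0428)

pair (0,2), distance 0.3802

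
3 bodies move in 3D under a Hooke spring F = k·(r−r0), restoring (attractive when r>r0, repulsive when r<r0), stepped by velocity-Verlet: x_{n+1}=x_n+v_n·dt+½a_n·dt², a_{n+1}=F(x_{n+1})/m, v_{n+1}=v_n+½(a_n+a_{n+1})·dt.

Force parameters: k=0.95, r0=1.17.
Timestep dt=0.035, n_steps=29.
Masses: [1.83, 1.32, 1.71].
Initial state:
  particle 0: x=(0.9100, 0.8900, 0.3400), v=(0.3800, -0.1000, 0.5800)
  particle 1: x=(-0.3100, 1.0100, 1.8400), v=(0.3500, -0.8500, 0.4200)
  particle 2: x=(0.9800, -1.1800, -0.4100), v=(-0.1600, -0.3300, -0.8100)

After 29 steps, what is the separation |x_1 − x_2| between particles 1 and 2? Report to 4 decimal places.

2.2562

step 0: x0=(0.9100, 0.8900, 0.3400) x1=(-0.3100, 1.0100, 1.8400) x2=(0.9800, -1.1800, -0.4100)
step 1: x0=(0.9232, 0.8862, 0.3604) x1=(-0.2972, 0.9796, 1.8538) x2=(0.9741, -1.1907, -0.4377)
step 2: x0=(0.9360, 0.8818, 0.3809) x1=(-0.2832, 0.9479, 1.8657) x2=(0.9676, -1.1998, -0.4642)
step 3: x0=(0.9486, 0.8768, 0.4015) x1=(-0.2680, 0.9149, 1.8758) x2=(0.9606, -1.2073, -0.4893)
step 4: x0=(0.9609, 0.8711, 0.4222) x1=(-0.2518, 0.8807, 1.8840) x2=(0.9530, -1.2131, -0.5131)
step 5: x0=(0.9728, 0.8649, 0.4430) x1=(-0.2344, 0.8453, 1.8904) x2=(0.9448, -1.2173, -0.5355)
step 6: x0=(0.9845, 0.8579, 0.4638) x1=(-0.2159, 0.8087, 1.8948) x2=(0.9362, -1.2199, -0.5565)
step 7: x0=(0.9959, 0.8503, 0.4847) x1=(-0.1964, 0.7710, 1.8974) x2=(0.9270, -1.2208, -0.5760)
step 8: x0=(1.0070, 0.8420, 0.5055) x1=(-0.1759, 0.7321, 1.8980) x2=(0.9174, -1.2202, -0.5941)
step 9: x0=(1.0178, 0.8331, 0.5263) x1=(-0.1543, 0.6922, 1.8968) x2=(0.9073, -1.2180, -0.6108)
step 10: x0=(1.0282, 0.8234, 0.5471) x1=(-0.1318, 0.6511, 1.8938) x2=(0.8968, -1.2143, -0.6259)
step 11: x0=(1.0384, 0.8131, 0.5677) x1=(-0.1083, 0.6091, 1.8889) x2=(0.8859, -1.2091, -0.6395)
step 12: x0=(1.0483, 0.8020, 0.5883) x1=(-0.0839, 0.5661, 1.8821) x2=(0.8746, -1.2024, -0.6516)
step 13: x0=(1.0579, 0.7903, 0.6087) x1=(-0.0587, 0.5222, 1.8736) x2=(0.8629, -1.1942, -0.6622)
step 14: x0=(1.0672, 0.7779, 0.6290) x1=(-0.0326, 0.4774, 1.8633) x2=(0.8509, -1.1846, -0.6712)
step 15: x0=(1.0762, 0.7648, 0.6491) x1=(-0.0058, 0.4318, 1.8513) x2=(0.8386, -1.1736, -0.6787)
step 16: x0=(1.0850, 0.7510, 0.6690) x1=(0.0218, 0.3854, 1.8376) x2=(0.8260, -1.1612, -0.6847)
step 17: x0=(1.0935, 0.7365, 0.6887) x1=(0.0501, 0.3382, 1.8222) x2=(0.8132, -1.1476, -0.6891)
step 18: x0=(1.1017, 0.7214, 0.7081) x1=(0.0790, 0.2903, 1.8052) x2=(0.8002, -1.1327, -0.6921)
step 19: x0=(1.1096, 0.7056, 0.7273) x1=(0.1086, 0.2417, 1.7866) x2=(0.7869, -1.1165, -0.6935)
step 20: x0=(1.1174, 0.6892, 0.7461) x1=(0.1387, 0.1925, 1.7665) x2=(0.7735, -1.0992, -0.6934)
step 21: x0=(1.1248, 0.6721, 0.7647) x1=(0.1693, 0.1428, 1.7449) x2=(0.7600, -1.0808, -0.6919)
step 22: x0=(1.1320, 0.6544, 0.7829) x1=(0.2004, 0.0925, 1.7219) x2=(0.7463, -1.0613, -0.6889)
step 23: x0=(1.1390, 0.6361, 0.8008) x1=(0.2320, 0.0417, 1.6975) x2=(0.7326, -1.0408, -0.6845)
step 24: x0=(1.1458, 0.6172, 0.8183) x1=(0.2639, -0.0095, 1.6718) x2=(0.7188, -1.0193, -0.6787)
step 25: x0=(1.1524, 0.5978, 0.8354) x1=(0.2961, -0.0612, 1.6449) x2=(0.7050, -0.9969, -0.6715)
step 26: x0=(1.1587, 0.5778, 0.8521) x1=(0.3287, -0.1131, 1.6168) x2=(0.6912, -0.9737, -0.6630)
step 27: x0=(1.1648, 0.5573, 0.8685) x1=(0.3615, -0.1655, 1.5875) x2=(0.6774, -0.9496, -0.6532)
step 28: x0=(1.1708, 0.5363, 0.8844) x1=(0.3945, -0.2181, 1.5572) x2=(0.6636, -0.9248, -0.6421)
step 29: x0=(1.1766, 0.5149, 0.8999) x1=(0.4277, -0.2710, 1.5258) x2=(0.6499, -0.8993, -0.6298)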